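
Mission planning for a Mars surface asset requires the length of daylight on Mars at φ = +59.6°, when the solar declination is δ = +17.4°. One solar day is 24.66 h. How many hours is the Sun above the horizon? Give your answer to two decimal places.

cos H₀ = −tan φ · tan δ = −tan(+59.6°) × tan(+17.400°) = -0.5341, so H₀ = 2.1343 rad = 122.29°.
Daylight = 2H₀/(2π) × 24.66 h = (2.1343/π) × 24.66 = 16.75 h.

16.75 h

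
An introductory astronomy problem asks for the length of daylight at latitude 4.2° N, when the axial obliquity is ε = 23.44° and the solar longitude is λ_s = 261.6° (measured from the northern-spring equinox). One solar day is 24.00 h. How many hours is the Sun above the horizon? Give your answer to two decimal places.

11.76 h

Solar declination: sin δ = sin ε · sin λ_s = sin 23.44° × sin 261.6° = -0.39352, so δ = -23.174°.
cos H₀ = −tan φ · tan δ = −tan(+4.2°) × tan(-23.174°) = 0.0314, so H₀ = 1.5394 rad = 88.20°.
Daylight = 2H₀/(2π) × 24.00 h = (1.5394/π) × 24.00 = 11.76 h.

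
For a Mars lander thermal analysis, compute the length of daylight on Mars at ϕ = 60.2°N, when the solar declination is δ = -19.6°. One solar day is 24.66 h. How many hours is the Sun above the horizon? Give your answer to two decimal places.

cos h₀ = −tan ϕ · tan δ = −tan(+60.2°) × tan(-19.600°) = 0.6218, so h₀ = 0.8998 rad = 51.56°.
Daylight = 2h₀/(2π) × 24.66 h = (0.8998/π) × 24.66 = 7.06 h.

7.06 h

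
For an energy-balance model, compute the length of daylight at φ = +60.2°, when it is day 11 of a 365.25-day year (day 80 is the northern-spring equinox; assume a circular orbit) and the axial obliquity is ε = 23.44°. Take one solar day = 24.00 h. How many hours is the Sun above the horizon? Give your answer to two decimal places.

6.15 h

Solar longitude: λ_s = 360° × (11 − 80)/365.25 = -68.008°, i.e. -68.008° + 360° = 291.992°.
sin δ = sin 23.44° × sin 291.992° = -0.36884, so δ = -21.644°.
cos H₀ = −tan φ · tan δ = −tan(+60.2°) × tan(-21.644°) = 0.6929, so H₀ = 0.8053 rad = 46.14°.
Daylight = 2H₀/(2π) × 24.00 h = (0.8053/π) × 24.00 = 6.15 h.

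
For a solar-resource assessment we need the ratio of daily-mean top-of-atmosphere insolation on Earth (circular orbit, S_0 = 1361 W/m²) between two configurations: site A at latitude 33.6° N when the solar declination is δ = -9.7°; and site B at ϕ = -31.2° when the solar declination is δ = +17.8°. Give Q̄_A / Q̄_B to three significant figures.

Q̄_A / Q̄_B ≈ 1.17

— Configuration A (ϕ=+33.6°):
cos h₀ = −tan(+33.6°) tan(-9.700°) = 0.1136, h₀ = 1.4570 rad.
Bracket: h₀ sin ϕ sin δ + cos ϕ cos δ sin h₀ = 1.4570×0.55339×-0.16849 + 0.83292×0.98570×0.99353 = -0.135852 + 0.815697 = 0.679845.
Q̄ = (S_0/π) × [bracket] = (1361/π) × 0.679845 = 294.52 W/m².
— Configuration B (ϕ=-31.2°):
cos h₀ = −tan(-31.2°) tan(+17.800°) = 0.1944, h₀ = 1.3751 rad.
Bracket: h₀ sin ϕ sin δ + cos ϕ cos δ sin h₀ = 1.3751×-0.51803×0.30570 + 0.85536×0.95213×0.98091 = -0.217763 + 0.798867 = 0.581104.
Q̄ = (S_0/π) × [bracket] = (1361/π) × 0.581104 = 251.75 W/m².
Ratio Q̄_A / Q̄_B = 294.52 / 251.75 = 1.170.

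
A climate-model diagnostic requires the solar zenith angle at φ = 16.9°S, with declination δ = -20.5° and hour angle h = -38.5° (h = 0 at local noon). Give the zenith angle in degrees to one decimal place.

θ_z = 36.6°

cos θ_z = sin φ sin δ + cos φ cos δ cos h = 0.101806 + 0.701390 = 0.803196.
θ_z = arccos(0.803196) = 36.6°.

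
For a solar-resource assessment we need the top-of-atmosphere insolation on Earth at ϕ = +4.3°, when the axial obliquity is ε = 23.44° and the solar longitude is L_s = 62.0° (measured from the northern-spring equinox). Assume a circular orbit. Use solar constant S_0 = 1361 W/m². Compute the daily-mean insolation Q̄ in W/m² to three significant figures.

Q̄ ≈ 423 W/m²

Solar declination: sin δ = sin ε · sin L_s = sin 23.44° × sin 62.0° = 0.35123, so δ = +20.562°.
cos h₀ = −tan(+4.3°) tan(+20.562°) = -0.0282, h₀ = 1.5990 rad.
Bracket: h₀ sin ϕ sin δ + cos ϕ cos δ sin h₀ = 1.5990×0.07498×0.35123 + 0.99719×0.93629×0.99960 = 0.042110 + 0.933286 = 0.975396.
Q̄ = (S_0/π) × [bracket] = (1361/π) × 0.975396 = 422.6 W/m².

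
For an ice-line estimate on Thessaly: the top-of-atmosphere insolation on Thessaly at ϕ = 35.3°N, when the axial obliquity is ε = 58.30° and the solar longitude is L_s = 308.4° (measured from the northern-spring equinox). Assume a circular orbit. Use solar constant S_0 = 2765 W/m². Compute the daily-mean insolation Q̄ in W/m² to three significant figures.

Q̄ ≈ 114 W/m²

Solar declination: sin δ = sin ε · sin L_s = sin 58.30° × sin 308.4° = -0.66678, so δ = -41.819°.
cos h₀ = −tan(+35.3°) tan(-41.819°) = 0.6335, h₀ = 0.8848 rad.
Bracket: h₀ sin ϕ sin δ + cos ϕ cos δ sin h₀ = 0.8848×0.57786×-0.66678 + 0.81614×0.74526×0.77376 = -0.340918 + 0.470629 = 0.129711.
Q̄ = (S_0/π) × [bracket] = (2765/π) × 0.129711 = 114.2 W/m².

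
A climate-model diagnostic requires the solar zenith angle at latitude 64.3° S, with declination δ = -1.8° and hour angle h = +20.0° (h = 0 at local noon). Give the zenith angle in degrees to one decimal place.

θ_z = 64.2°

cos θ_z = sin ϕ sin δ + cos ϕ cos δ cos h = 0.028304 + 0.407305 = 0.435609.
θ_z = arccos(0.435609) = 64.2°.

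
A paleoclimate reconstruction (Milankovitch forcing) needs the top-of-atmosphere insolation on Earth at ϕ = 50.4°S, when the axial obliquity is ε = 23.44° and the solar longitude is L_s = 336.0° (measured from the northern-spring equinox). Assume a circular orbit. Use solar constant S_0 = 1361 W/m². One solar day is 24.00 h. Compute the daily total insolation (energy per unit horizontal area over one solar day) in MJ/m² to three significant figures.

31.3 MJ/m²

Solar declination: sin δ = sin ε · sin L_s = sin 23.44° × sin 336.0° = -0.16180, so δ = -9.311°.
cos h₀ = −tan(-50.4°) tan(-9.311°) = -0.1982, h₀ = 1.7703 rad.
Bracket: h₀ sin ϕ sin δ + cos ϕ cos δ sin h₀ = 1.7703×-0.77051×-0.16180 + 0.63742×0.98682×0.98016 = 0.220701 + 0.616539 = 0.837240.
Q̄ = (S_0/π) × [bracket] = (1361/π) × 0.837240 = 362.71 W/m².
Daily total = Q̄ × 24.00 h × 3600 s/h = 362.71 × 24.00 × 3600 / 10⁶ = 31.34 MJ/m².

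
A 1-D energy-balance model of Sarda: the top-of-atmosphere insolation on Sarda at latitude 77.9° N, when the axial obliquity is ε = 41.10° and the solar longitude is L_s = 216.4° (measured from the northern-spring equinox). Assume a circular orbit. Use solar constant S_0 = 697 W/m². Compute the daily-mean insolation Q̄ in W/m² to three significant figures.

Q̄ ≈ 0.00 W/m²

Solar declination: sin δ = sin ε · sin L_s = sin 41.10° × sin 216.4° = -0.39010, so δ = -22.961°.
cos h₀ = −tan(+77.9°) tan(-22.961°) = 1.9762 ≥ 1 ⇒ polar night, h₀ = 0 and Q̄ = 0.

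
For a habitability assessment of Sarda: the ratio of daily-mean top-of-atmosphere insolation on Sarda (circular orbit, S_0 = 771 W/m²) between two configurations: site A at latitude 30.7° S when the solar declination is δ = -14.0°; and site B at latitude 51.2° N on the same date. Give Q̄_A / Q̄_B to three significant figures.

Q̄_A / Q̄_B ≈ 3.04

— Configuration A (ϕ=-30.7°):
cos h₀ = −tan(-30.7°) tan(-14.000°) = -0.1480, h₀ = 1.7194 rad.
Bracket: h₀ sin ϕ sin δ + cos ϕ cos δ sin h₀ = 1.7194×-0.51054×-0.24192 + 0.85985×0.97030×0.98898 = 0.212363 + 0.825118 = 1.037481.
Q̄ = (S_0/π) × [bracket] = (771/π) × 1.037481 = 254.62 W/m².
— Configuration B (ϕ=+51.2°):
cos h₀ = −tan(+51.2°) tan(-14.000°) = 0.3101, h₀ = 1.2555 rad.
Bracket: h₀ sin ϕ sin δ + cos ϕ cos δ sin h₀ = 1.2555×0.77934×-0.24192 + 0.62660×0.97030×0.95070 = -0.236709 + 0.578016 = 0.341307.
Q̄ = (S_0/π) × [bracket] = (771/π) × 0.341307 = 83.763 W/m².
Ratio Q̄_A / Q̄_B = 254.62 / 83.763 = 3.040.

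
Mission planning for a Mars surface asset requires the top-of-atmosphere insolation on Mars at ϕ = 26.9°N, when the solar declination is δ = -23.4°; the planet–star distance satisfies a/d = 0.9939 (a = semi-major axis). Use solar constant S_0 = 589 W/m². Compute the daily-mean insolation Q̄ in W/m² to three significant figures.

Q̄ ≈ 103 W/m²

cos h₀ = −tan(+26.9°) tan(-23.400°) = 0.2195, h₀ = 1.3495 rad.
Bracket: h₀ sin ϕ sin δ + cos ϕ cos δ sin h₀ = 1.3495×0.45243×-0.39715 + 0.89180×0.91775×0.97560 = -0.242482 + 0.798479 = 0.555997.
Inverse-square distance factor (a/d)² = 0.9939² = 0.987837.
Q̄ = (S_0/π) × 0.987837 × [bracket] = (589/π) × 0.987837 × 0.555997 = 103.0 W/m².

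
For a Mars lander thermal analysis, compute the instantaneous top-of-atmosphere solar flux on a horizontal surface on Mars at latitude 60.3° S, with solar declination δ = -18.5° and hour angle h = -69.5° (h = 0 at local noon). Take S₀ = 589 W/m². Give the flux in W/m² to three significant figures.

259 W/m²

cos θ_z = sin φ sin δ + cos φ cos δ cos h = 0.275621 + 0.164547 = 0.440168.
Flux = S₀ · cos θ_z = 589 × 0.440168 = 259.3 W/m².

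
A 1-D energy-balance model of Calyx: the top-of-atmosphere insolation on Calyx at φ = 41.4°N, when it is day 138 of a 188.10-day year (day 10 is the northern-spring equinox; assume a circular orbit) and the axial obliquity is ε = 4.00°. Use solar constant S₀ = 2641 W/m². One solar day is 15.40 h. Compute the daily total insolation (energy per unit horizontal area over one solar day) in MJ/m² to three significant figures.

Solar longitude: λ_s = 360° × (138 − 10)/188.10 = 244.976°.
sin δ = sin 4.00° × sin 244.976° = -0.06321, so δ = -3.624°.
cos H₀ = −tan(+41.4°) tan(-3.624°) = 0.0558, H₀ = 1.5149 rad.
Bracket: H₀ sin φ sin δ + cos φ cos δ sin H₀ = 1.5149×0.66131×-0.06321 + 0.75011×0.99800×0.99844 = -0.063325 + 0.747442 = 0.684117.
Q̄ = (S₀/π) × [bracket] = (2641/π) × 0.684117 = 575.11 W/m².
Daily total = Q̄ × 15.40 h × 3600 s/h = 575.11 × 15.40 × 3600 / 10⁶ = 31.88 MJ/m².

31.9 MJ/m²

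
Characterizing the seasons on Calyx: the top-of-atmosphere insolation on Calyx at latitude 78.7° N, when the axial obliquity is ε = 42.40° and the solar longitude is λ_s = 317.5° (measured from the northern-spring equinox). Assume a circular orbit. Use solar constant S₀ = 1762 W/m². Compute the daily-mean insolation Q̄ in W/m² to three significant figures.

Q̄ ≈ 0.00 W/m²

Solar declination: sin δ = sin ε · sin λ_s = sin 42.40° × sin 317.5° = -0.45555, so δ = -27.100°.
cos H₀ = −tan(+78.7°) tan(-27.100°) = 2.5610 ≥ 1 ⇒ polar night, H₀ = 0 and Q̄ = 0.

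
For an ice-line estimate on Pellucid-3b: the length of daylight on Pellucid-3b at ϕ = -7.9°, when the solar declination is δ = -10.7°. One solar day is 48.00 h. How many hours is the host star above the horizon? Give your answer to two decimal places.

cos h₀ = −tan ϕ · tan δ = −tan(-7.9°) × tan(-10.700°) = -0.0262, so h₀ = 1.5970 rad = 91.50°.
Daylight = 2h₀/(2π) × 48.00 h = (1.5970/π) × 48.00 = 24.40 h.

24.40 h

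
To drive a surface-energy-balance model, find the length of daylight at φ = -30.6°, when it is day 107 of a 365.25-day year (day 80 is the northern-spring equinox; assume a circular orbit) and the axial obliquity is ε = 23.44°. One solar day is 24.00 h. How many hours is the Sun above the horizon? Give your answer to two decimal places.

11.18 h

Solar longitude: λ_s = 360° × (107 − 80)/365.25 = 26.612°.
sin δ = sin 23.44° × sin 26.612° = 0.17819, so δ = +10.264°.
cos H₀ = −tan φ · tan δ = −tan(-30.6°) × tan(+10.264°) = 0.1071, so H₀ = 1.4635 rad = 83.85°.
Daylight = 2H₀/(2π) × 24.00 h = (1.4635/π) × 24.00 = 11.18 h.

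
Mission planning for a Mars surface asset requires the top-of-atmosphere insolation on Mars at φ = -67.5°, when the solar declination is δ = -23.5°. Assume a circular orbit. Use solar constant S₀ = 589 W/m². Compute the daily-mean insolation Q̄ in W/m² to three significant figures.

cos H₀ = −tan(-67.5°) tan(-23.500°) = -1.0497 ≤ −1 ⇒ polar day, H₀ = π.
Bracket: H₀ sin φ sin δ + cos φ cos δ sin H₀ = 3.1416×-0.92388×-0.39875 + 0.38268×0.91706×0.00000 = 1.157356 + 0.000000 = 1.157356.
Q̄ = (S₀/π) × [bracket] = (589/π) × 1.157356 = 217.0 W/m².

Q̄ ≈ 217 W/m²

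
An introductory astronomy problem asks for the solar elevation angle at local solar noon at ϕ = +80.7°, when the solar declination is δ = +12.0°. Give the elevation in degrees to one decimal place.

21.3°

At local noon the hour angle is zero, so the zenith angle equals |ϕ − δ| = |+80.7° − (+12.000°)| = 68.700°.
Elevation = 90° − 68.700° = 21.3°.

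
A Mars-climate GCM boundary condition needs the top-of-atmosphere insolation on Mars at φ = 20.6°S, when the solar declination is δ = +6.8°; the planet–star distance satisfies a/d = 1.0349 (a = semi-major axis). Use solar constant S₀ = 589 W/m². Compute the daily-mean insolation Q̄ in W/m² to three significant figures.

cos H₀ = −tan(-20.6°) tan(+6.800°) = 0.0448, H₀ = 1.5260 rad.
Bracket: H₀ sin φ sin δ + cos φ cos δ sin H₀ = 1.5260×-0.35184×0.11840 + 0.93606×0.99297×0.99900 = -0.063570 + 0.928550 = 0.864980.
Inverse-square distance factor (a/d)² = 1.0349² = 1.071018.
Q̄ = (S₀/π) × 1.071018 × [bracket] = (589/π) × 1.071018 × 0.864980 = 173.7 W/m².

Q̄ ≈ 174 W/m²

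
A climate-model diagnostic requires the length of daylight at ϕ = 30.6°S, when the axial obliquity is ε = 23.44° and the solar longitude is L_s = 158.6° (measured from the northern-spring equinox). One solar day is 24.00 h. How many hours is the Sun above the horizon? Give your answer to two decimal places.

Solar declination: sin δ = sin ε · sin L_s = sin 23.44° × sin 158.6° = 0.14514, so δ = +8.346°.
cos h₀ = −tan ϕ · tan δ = −tan(-30.6°) × tan(+8.346°) = 0.0868, so h₀ = 1.4839 rad = 85.02°.
Daylight = 2h₀/(2π) × 24.00 h = (1.4839/π) × 24.00 = 11.34 h.

11.34 h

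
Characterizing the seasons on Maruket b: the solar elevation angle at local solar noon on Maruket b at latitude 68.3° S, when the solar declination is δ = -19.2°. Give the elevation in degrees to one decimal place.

At local noon the hour angle is zero, so the zenith angle equals |ϕ − δ| = |-68.3° − (-19.200°)| = 49.100°.
Elevation = 90° − 49.100° = 40.9°.

40.9°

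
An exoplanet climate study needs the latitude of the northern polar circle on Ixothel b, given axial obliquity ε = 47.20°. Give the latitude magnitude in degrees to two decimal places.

The polar circle is the lowest latitude that experiences at least one full rotation of continuous daylight at the northern-summer solstice; it lies at |ϕ| = 90° − ε = 90° − 47.20° = 42.80°.

42.80°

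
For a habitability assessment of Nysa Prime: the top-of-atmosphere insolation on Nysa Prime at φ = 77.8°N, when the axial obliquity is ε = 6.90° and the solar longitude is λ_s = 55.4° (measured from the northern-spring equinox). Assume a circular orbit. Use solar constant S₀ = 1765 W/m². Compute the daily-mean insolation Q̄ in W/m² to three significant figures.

Q̄ ≈ 216 W/m²

Solar declination: sin δ = sin ε · sin λ_s = sin 6.90° × sin 55.4° = 0.09889, so δ = +5.675°.
cos H₀ = −tan(+77.8°) tan(+5.675°) = -0.4596, H₀ = 2.0484 rad.
Bracket: H₀ sin φ sin δ + cos φ cos δ sin H₀ = 2.0484×0.97742×0.09889 + 0.21132×0.99510×0.88811 = 0.197992 + 0.186756 = 0.384748.
Q̄ = (S₀/π) × [bracket] = (1765/π) × 0.384748 = 216.2 W/m².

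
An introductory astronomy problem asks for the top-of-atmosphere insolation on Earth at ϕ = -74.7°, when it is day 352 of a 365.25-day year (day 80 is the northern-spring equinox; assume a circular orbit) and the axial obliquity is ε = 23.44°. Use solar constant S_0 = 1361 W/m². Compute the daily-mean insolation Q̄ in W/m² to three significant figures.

Solar longitude: L_s = 360° × (352 − 80)/365.25 = 268.090°.
sin δ = sin 23.44° × sin 268.090° = -0.39757, so δ = -23.426°.
cos h₀ = −tan(-74.7°) tan(-23.426°) = -1.5838 ≤ −1 ⇒ polar day, h₀ = π.
Bracket: h₀ sin ϕ sin δ + cos ϕ cos δ sin h₀ = 3.1416×-0.96456×-0.39757 + 0.26387×0.91757×0.00000 = 1.204741 + 0.000000 = 1.204741.
Q̄ = (S_0/π) × [bracket] = (1361/π) × 1.204741 = 521.9 W/m².

Q̄ ≈ 522 W/m²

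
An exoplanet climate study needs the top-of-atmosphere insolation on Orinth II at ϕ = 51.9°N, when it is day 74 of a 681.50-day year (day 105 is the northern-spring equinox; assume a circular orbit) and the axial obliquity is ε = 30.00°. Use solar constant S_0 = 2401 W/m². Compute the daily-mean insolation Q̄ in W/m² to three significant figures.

Solar longitude: L_s = 360° × (74 − 105)/681.50 = -16.376°, i.e. -16.376° + 360° = 343.624°.
sin δ = sin 30.00° × sin 343.624° = -0.14097, so δ = -8.104°.
cos h₀ = −tan(+51.9°) tan(-8.104°) = 0.1816, h₀ = 1.3882 rad.
Bracket: h₀ sin ϕ sin δ + cos ϕ cos δ sin h₀ = 1.3882×0.78694×-0.14097 + 0.61704×0.99001×0.98337 = -0.154000 + 0.600717 = 0.446717.
Q̄ = (S_0/π) × [bracket] = (2401/π) × 0.446717 = 341.4 W/m².

Q̄ ≈ 341 W/m²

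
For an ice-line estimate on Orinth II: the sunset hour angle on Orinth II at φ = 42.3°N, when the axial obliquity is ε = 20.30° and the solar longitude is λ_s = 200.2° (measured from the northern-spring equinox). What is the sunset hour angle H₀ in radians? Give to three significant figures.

H₀ = 1.46 rad

Solar declination: sin δ = sin ε · sin λ_s = sin 20.30° × sin 200.2° = -0.11980, so δ = -6.880°.
cos H₀ = −tan φ · tan δ = −tan(+42.3°) × tan(-6.880°) = 0.1098, so H₀ = 1.4608 rad = 83.70°.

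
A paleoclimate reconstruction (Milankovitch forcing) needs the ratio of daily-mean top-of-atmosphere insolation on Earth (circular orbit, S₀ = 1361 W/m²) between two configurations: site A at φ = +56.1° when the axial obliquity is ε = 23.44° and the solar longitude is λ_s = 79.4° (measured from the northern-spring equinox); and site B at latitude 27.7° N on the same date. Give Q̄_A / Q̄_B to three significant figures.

Q̄_A / Q̄_B ≈ 1.01

— Configuration A (φ=+56.1°):
Solar declination: sin δ = sin ε · sin λ_s = sin 23.44° × sin 79.4° = 0.39100, so δ = +23.017°.
cos H₀ = −tan(+56.1°) tan(+23.017°) = -0.6322, H₀ = 2.2552 rad.
Bracket: H₀ sin φ sin δ + cos φ cos δ sin H₀ = 2.2552×0.83001×0.39100 + 0.55775×0.92039×0.77481 = 0.731889 + 0.397747 = 1.129636.
Q̄ = (S₀/π) × [bracket] = (1361/π) × 1.129636 = 489.38 W/m².
— Configuration B (φ=+27.7°):
cos H₀ = −tan(+27.7°) tan(+23.017°) = -0.2230, H₀ = 1.7957 rad.
Bracket: H₀ sin φ sin δ + cos φ cos δ sin H₀ = 1.7957×0.46484×0.39100 + 0.88539×0.92039×0.97481 = 0.326373 + 0.794377 = 1.120750.
Q̄ = (S₀/π) × [bracket] = (1361/π) × 1.120750 = 485.53 W/m².
Ratio Q̄_A / Q̄_B = 489.38 / 485.53 = 1.008.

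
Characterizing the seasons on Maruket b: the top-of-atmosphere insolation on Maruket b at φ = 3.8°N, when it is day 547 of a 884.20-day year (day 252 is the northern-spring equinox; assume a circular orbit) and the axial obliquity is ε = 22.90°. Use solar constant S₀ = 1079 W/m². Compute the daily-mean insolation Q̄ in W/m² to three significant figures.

Q̄ ≈ 335 W/m²

Solar longitude: λ_s = 360° × (547 − 252)/884.20 = 120.109°.
sin δ = sin 22.90° × sin 120.109° = 0.33662, so δ = +19.671°.
cos H₀ = −tan(+3.8°) tan(+19.671°) = -0.0237, H₀ = 1.5945 rad.
Bracket: H₀ sin φ sin δ + cos φ cos δ sin H₀ = 1.5945×0.06627×0.33662 + 0.99780×0.94164×0.99972 = 0.035570 + 0.939305 = 0.974875.
Q̄ = (S₀/π) × [bracket] = (1079/π) × 0.974875 = 334.8 W/m².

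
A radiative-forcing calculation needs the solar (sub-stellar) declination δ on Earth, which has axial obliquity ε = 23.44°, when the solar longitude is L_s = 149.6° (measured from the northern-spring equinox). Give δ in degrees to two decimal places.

sin δ = sin ε · sin L_s = sin 23.44° × sin 149.6° = 0.201294.
δ = arcsin(0.201294) = +11.61°.

δ = +11.61°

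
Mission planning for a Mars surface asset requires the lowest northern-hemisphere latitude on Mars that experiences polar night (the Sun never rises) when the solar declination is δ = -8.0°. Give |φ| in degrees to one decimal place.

|φ| = 82.0°

Polar night requires cos H₀ = −tan φ tan δ ≥ 1, i.e. tan φ tan δ ≤ −1.
The boundary is |tan φ| · |tan δ| = 1, so |φ| = 90° − |δ| = 90° − 8.0° = 82.0° in the northern hemisphere.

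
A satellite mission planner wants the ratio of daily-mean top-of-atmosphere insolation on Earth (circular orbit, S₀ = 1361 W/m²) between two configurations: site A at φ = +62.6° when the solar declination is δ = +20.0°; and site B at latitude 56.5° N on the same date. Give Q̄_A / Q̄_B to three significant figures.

Q̄_A / Q̄_B ≈ 0.975

— Configuration A (φ=+62.6°):
cos H₀ = −tan(+62.6°) tan(+20.000°) = -0.7022, H₀ = 2.3492 rad.
Bracket: H₀ sin φ sin δ + cos φ cos δ sin H₀ = 2.3492×0.88782×0.34202 + 0.46020×0.93969×0.71201 = 0.713340 + 0.307905 = 1.021245.
Q̄ = (S₀/π) × [bracket] = (1361/π) × 1.021245 = 442.42 W/m².
— Configuration B (φ=+56.5°):
cos H₀ = −tan(+56.5°) tan(+20.000°) = -0.5499, H₀ = 2.1530 rad.
Bracket: H₀ sin φ sin δ + cos φ cos δ sin H₀ = 2.1530×0.83389×0.34202 + 0.55194×0.93969×0.83523 = 0.614051 + 0.433194 = 1.047245.
Q̄ = (S₀/π) × [bracket] = (1361/π) × 1.047245 = 453.69 W/m².
Ratio Q̄_A / Q̄_B = 442.42 / 453.69 = 0.9752.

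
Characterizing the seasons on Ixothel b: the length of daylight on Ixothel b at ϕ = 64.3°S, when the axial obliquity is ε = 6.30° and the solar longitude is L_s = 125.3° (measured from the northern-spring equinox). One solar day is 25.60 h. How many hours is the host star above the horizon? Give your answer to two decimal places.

Solar declination: sin δ = sin ε · sin L_s = sin 6.30° × sin 125.3° = 0.08956, so δ = +5.138°.
cos h₀ = −tan ϕ · tan δ = −tan(-64.3°) × tan(+5.138°) = 0.1868, so h₀ = 1.3829 rad = 79.23°.
Daylight = 2h₀/(2π) × 25.60 h = (1.3829/π) × 25.60 = 11.27 h.

11.27 h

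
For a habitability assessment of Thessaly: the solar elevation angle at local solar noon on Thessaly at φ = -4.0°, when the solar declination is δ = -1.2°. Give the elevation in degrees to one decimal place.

87.2°

At local noon the hour angle is zero, so the zenith angle equals |φ − δ| = |-4.0° − (-1.200°)| = 2.800°.
Elevation = 90° − 2.800° = 87.2°.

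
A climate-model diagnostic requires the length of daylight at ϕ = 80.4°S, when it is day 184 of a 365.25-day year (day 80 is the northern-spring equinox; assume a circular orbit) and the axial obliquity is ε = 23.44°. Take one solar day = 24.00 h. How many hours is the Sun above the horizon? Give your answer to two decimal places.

Solar longitude: L_s = 360° × (184 − 80)/365.25 = 102.505°.
sin δ = sin 23.44° × sin 102.505° = 0.38835, so δ = +22.852°.
cos h₀ = −tan ϕ · tan δ = 2.4916 ≥ 1, so the Sun never rises (polar night) and h₀ = 0.
Daylight = 2h₀/(2π) × 24.00 h = (0.0000/π) × 24.00 = 0.00 h.

0.00 h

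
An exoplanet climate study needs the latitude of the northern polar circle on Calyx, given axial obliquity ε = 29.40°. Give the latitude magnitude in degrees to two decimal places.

60.60°

The polar circle is the lowest latitude that experiences at least one full rotation of continuous daylight at the northern-summer solstice; it lies at |φ| = 90° − ε = 90° − 29.40° = 60.60°.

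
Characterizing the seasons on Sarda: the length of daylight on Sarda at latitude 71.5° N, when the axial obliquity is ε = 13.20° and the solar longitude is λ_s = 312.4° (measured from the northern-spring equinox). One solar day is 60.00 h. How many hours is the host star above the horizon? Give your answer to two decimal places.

19.75 h

Solar declination: sin δ = sin ε · sin λ_s = sin 13.20° × sin 312.4° = -0.16863, so δ = -9.708°.
cos H₀ = −tan φ · tan δ = −tan(+71.5°) × tan(-9.708°) = 0.5113, so H₀ = 1.0341 rad = 59.25°.
Daylight = 2H₀/(2π) × 60.00 h = (1.0341/π) × 60.00 = 19.75 h.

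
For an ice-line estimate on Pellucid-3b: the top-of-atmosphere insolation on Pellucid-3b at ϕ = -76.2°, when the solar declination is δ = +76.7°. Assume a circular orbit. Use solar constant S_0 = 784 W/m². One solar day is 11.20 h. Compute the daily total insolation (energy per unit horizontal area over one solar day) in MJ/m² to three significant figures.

cos h₀ = −tan(-76.2°) tan(+76.700°) = 17.2227 ≥ 1 ⇒ polar night, h₀ = 0 and Q̄ = 0.
Daily total = Q̄ × 11.20 h × 3600 s/h = 0.00 MJ/m².

0.00 MJ/m²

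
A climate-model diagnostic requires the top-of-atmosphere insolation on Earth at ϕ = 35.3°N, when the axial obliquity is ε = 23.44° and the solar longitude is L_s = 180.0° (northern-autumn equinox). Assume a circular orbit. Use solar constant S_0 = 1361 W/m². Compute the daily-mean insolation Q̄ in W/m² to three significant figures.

Q̄ ≈ 354 W/m²

Solar declination: sin δ = sin ε · sin L_s = sin 23.44° × sin 180.0° = 0.00000, so δ = +0.000°.
cos h₀ = −tan(+35.3°) tan(+0.000°) = -0.0000, h₀ = 1.5708 rad.
Bracket: h₀ sin ϕ sin δ + cos ϕ cos δ sin h₀ = 1.5708×0.57786×0.00000 + 0.81614×1.00000×1.00000 = 0.000000 + 0.816140 = 0.816140.
Q̄ = (S_0/π) × [bracket] = (1361/π) × 0.816140 = 353.6 W/m².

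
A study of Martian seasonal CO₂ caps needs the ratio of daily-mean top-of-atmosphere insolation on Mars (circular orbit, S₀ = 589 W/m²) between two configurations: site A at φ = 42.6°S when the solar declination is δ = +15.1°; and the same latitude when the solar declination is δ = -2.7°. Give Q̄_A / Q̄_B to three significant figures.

— Configuration A (φ=-42.6°):
cos H₀ = −tan(-42.6°) tan(+15.100°) = 0.2481, H₀ = 1.3201 rad.
Bracket: H₀ sin φ sin δ + cos φ cos δ sin H₀ = 1.3201×-0.67688×0.26050 + 0.73610×0.96547×0.96873 = -0.232770 + 0.688459 = 0.455689.
Q̄ = (S₀/π) × [bracket] = (589/π) × 0.455689 = 85.435 W/m².
— Configuration B (φ=-42.6°):
cos H₀ = −tan(-42.6°) tan(-2.700°) = -0.0434, H₀ = 1.6142 rad.
Bracket: H₀ sin φ sin δ + cos φ cos δ sin H₀ = 1.6142×-0.67688×-0.04711 + 0.73610×0.99889×0.99906 = 0.051473 + 0.734592 = 0.786065.
Q̄ = (S₀/π) × [bracket] = (589/π) × 0.786065 = 147.38 W/m².
Ratio Q̄_A / Q̄_B = 85.435 / 147.38 = 0.5797.

Q̄_A / Q̄_B ≈ 0.580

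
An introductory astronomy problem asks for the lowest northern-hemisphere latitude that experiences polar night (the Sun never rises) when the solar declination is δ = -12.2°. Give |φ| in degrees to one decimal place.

|φ| = 77.8°

Polar night requires cos H₀ = −tan φ tan δ ≥ 1, i.e. tan φ tan δ ≤ −1.
The boundary is |tan φ| · |tan δ| = 1, so |φ| = 90° − |δ| = 90° − 12.2° = 77.8° in the northern hemisphere.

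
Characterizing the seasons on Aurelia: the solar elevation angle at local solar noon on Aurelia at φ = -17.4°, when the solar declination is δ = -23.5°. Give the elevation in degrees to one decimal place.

83.9°

At local noon the hour angle is zero, so the zenith angle equals |φ − δ| = |-17.4° − (-23.500°)| = 6.100°.
Elevation = 90° − 6.100° = 83.9°.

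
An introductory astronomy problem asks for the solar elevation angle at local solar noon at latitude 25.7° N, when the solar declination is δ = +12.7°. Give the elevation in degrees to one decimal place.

At local noon the hour angle is zero, so the zenith angle equals |ϕ − δ| = |+25.7° − (+12.700°)| = 13.000°.
Elevation = 90° − 13.000° = 77.0°.

77.0°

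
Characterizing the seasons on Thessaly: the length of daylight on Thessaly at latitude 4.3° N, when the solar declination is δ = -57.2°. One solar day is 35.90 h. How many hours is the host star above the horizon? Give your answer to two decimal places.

cos h₀ = −tan ϕ · tan δ = −tan(+4.3°) × tan(-57.200°) = 0.1167, so h₀ = 1.4539 rad = 83.30°.
Daylight = 2h₀/(2π) × 35.90 h = (1.4539/π) × 35.90 = 16.61 h.

16.61 h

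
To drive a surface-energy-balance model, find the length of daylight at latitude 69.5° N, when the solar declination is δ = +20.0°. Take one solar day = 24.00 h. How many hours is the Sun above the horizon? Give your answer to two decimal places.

cos H₀ = −tan φ · tan δ = −tan(+69.5°) × tan(+20.000°) = -0.9735, so H₀ = 2.9108 rad = 166.78°.
Daylight = 2H₀/(2π) × 24.00 h = (2.9108/π) × 24.00 = 22.24 h.

22.24 h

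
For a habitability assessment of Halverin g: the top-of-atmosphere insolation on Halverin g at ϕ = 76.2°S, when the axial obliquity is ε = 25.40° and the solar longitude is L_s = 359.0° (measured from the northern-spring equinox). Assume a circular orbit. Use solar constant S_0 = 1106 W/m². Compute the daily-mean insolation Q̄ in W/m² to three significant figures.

Solar declination: sin δ = sin ε · sin L_s = sin 25.40° × sin 359.0° = -0.00749, so δ = -0.429°.
cos h₀ = −tan(-76.2°) tan(-0.429°) = -0.0305, h₀ = 1.6013 rad.
Bracket: h₀ sin ϕ sin δ + cos ϕ cos δ sin h₀ = 1.6013×-0.97113×-0.00749 + 0.23853×0.99997×0.99954 = 0.011647 + 0.238413 = 0.250060.
Q̄ = (S_0/π) × [bracket] = (1106/π) × 0.250060 = 88.03 W/m².

Q̄ ≈ 88.0 W/m²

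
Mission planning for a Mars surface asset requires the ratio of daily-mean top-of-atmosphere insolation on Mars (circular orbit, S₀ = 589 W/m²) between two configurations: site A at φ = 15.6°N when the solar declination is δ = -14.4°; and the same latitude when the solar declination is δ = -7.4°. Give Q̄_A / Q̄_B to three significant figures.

— Configuration A (φ=+15.6°):
cos H₀ = −tan(+15.6°) tan(-14.400°) = 0.0717, H₀ = 1.4990 rad.
Bracket: H₀ sin φ sin δ + cos φ cos δ sin H₀ = 1.4990×0.26892×-0.24869 + 0.96316×0.96858×0.99743 = -0.100250 + 0.930500 = 0.830250.
Q̄ = (S₀/π) × [bracket] = (589/π) × 0.830250 = 155.66 W/m².
— Configuration B (φ=+15.6°):
cos H₀ = −tan(+15.6°) tan(-7.400°) = 0.0363, H₀ = 1.5345 rad.
Bracket: H₀ sin φ sin δ + cos φ cos δ sin H₀ = 1.5345×0.26892×-0.12880 + 0.96316×0.99167×0.99934 = -0.053150 + 0.954506 = 0.901356.
Q̄ = (S₀/π) × [bracket] = (589/π) × 0.901356 = 168.99 W/m².
Ratio Q̄_A / Q̄_B = 155.66 / 168.99 = 0.9211.

Q̄_A / Q̄_B ≈ 0.921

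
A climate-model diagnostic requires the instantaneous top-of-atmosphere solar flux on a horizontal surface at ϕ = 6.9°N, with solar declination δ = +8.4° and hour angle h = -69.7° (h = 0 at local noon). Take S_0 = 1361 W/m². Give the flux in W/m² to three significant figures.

488 W/m²

cos θ_z = sin ϕ sin δ + cos ϕ cos δ cos h = 0.017550 + 0.340728 = 0.358278.
Flux = S_0 · cos θ_z = 1361 × 0.358278 = 487.6 W/m².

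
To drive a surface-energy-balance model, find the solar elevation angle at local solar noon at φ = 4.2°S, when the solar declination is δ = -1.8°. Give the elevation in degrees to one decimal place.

87.6°

At local noon the hour angle is zero, so the zenith angle equals |φ − δ| = |-4.2° − (-1.800°)| = 2.400°.
Elevation = 90° − 2.400° = 87.6°.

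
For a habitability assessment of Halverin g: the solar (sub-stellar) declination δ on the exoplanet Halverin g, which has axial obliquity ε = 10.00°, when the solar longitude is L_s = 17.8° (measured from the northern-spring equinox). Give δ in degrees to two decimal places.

sin δ = sin ε · sin L_s = sin 10.00° × sin 17.8° = 0.053083.
δ = arcsin(0.053083) = +3.04°.

δ = +3.04°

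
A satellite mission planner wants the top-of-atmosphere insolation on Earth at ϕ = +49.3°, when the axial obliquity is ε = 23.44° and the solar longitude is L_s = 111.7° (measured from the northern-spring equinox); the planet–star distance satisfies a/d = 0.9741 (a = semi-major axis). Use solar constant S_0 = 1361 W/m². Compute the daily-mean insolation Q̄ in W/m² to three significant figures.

Solar declination: sin δ = sin ε · sin L_s = sin 23.44° × sin 111.7° = 0.36960, so δ = +21.691°.
cos h₀ = −tan(+49.3°) tan(+21.691°) = -0.4624, h₀ = 2.0515 rad.
Bracket: h₀ sin ϕ sin δ + cos ϕ cos δ sin h₀ = 2.0515×0.75813×0.36960 + 0.65210×0.92919×0.88665 = 0.574840 + 0.537243 = 1.112083.
Inverse-square distance factor (a/d)² = 0.9741² = 0.948871.
Q̄ = (S_0/π) × 0.948871 × [bracket] = (1361/π) × 0.948871 × 1.112083 = 457.1 W/m².

Q̄ ≈ 457 W/m²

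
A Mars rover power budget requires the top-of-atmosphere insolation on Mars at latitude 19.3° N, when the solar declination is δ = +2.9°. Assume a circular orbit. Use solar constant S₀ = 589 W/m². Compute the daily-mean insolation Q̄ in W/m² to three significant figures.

cos H₀ = −tan(+19.3°) tan(+2.900°) = -0.0177, H₀ = 1.5885 rad.
Bracket: H₀ sin φ sin δ + cos φ cos δ sin H₀ = 1.5885×0.33051×0.05059 + 0.94380×0.99872×0.99984 = 0.026561 + 0.942441 = 0.969002.
Q̄ = (S₀/π) × [bracket] = (589/π) × 0.969002 = 181.7 W/m².

Q̄ ≈ 182 W/m²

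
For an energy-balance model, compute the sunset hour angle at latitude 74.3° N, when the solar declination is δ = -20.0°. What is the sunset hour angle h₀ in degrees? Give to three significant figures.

cos h₀ = −tan ϕ · tan δ = 1.2949 ≥ 1, so the Sun never rises (polar night) and h₀ = 0.

h₀ = 0.00°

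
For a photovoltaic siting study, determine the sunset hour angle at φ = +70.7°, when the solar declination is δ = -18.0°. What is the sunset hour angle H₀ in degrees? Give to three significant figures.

cos H₀ = −tan φ · tan δ = −tan(+70.7°) × tan(-18.000°) = 0.9278, so H₀ = 0.3823 rad = 21.90°.

H₀ = 21.9°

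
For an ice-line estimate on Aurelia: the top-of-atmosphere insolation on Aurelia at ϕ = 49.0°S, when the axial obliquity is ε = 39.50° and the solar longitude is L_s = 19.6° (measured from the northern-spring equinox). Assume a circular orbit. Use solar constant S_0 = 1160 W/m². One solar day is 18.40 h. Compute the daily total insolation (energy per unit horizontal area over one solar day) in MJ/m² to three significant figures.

9.99 MJ/m²

Solar declination: sin δ = sin ε · sin L_s = sin 39.50° × sin 19.6° = 0.21337, so δ = +12.320°.
cos h₀ = −tan(-49.0°) tan(+12.320°) = 0.2512, h₀ = 1.3168 rad.
Bracket: h₀ sin ϕ sin δ + cos ϕ cos δ sin h₀ = 1.3168×-0.75471×0.21337 + 0.65606×0.97697×0.96792 = -0.212048 + 0.620389 = 0.408341.
Q̄ = (S_0/π) × [bracket] = (1160/π) × 0.408341 = 150.78 W/m².
Daily total = Q̄ × 18.40 h × 3600 s/h = 150.78 × 18.40 × 3600 / 10⁶ = 9.988 MJ/m².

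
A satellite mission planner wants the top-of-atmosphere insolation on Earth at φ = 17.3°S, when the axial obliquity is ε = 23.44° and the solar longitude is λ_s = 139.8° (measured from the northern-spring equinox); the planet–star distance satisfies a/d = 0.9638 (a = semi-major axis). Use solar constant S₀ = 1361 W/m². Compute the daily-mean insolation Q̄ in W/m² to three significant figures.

Solar declination: sin δ = sin ε · sin λ_s = sin 23.44° × sin 139.8° = 0.25676, so δ = +14.878°.
cos H₀ = −tan(-17.3°) tan(+14.878°) = 0.0827, H₀ = 1.4880 rad.
Bracket: H₀ sin φ sin δ + cos φ cos δ sin H₀ = 1.4880×-0.29737×0.25676 + 0.95476×0.96648×0.99657 = -0.113613 + 0.919591 = 0.805978.
Inverse-square distance factor (a/d)² = 0.9638² = 0.928910.
Q̄ = (S₀/π) × 0.928910 × [bracket] = (1361/π) × 0.928910 × 0.805978 = 324.3 W/m².

Q̄ ≈ 324 W/m²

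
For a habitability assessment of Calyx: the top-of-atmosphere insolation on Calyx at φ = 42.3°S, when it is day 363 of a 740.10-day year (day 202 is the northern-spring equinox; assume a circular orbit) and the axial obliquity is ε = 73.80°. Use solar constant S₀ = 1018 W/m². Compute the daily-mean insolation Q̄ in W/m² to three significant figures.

Solar longitude: λ_s = 360° × (363 − 202)/740.10 = 78.314°.
sin δ = sin 73.80° × sin 78.314° = 0.94039, so δ = +70.117°.
cos H₀ = −tan(-42.3°) tan(+70.117°) = 2.5160 ≥ 1 ⇒ polar night, H₀ = 0 and Q̄ = 0.

Q̄ ≈ 0.00 W/m²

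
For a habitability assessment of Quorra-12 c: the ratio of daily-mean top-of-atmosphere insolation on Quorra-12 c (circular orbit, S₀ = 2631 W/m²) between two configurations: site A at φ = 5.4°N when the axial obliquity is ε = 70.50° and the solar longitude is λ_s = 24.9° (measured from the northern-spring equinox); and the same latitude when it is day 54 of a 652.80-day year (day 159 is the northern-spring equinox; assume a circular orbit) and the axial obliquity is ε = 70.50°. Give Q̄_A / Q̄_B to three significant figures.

— Configuration A (φ=+5.4°):
Solar declination: sin δ = sin ε · sin λ_s = sin 70.50° × sin 24.9° = 0.39689, so δ = +23.384°.
cos H₀ = −tan(+5.4°) tan(+23.384°) = -0.0409, H₀ = 1.6117 rad.
Bracket: H₀ sin φ sin δ + cos φ cos δ sin H₀ = 1.6117×0.09411×0.39689 + 0.99556×0.91787×0.99916 = 0.060199 + 0.913027 = 0.973226.
Q̄ = (S₀/π) × [bracket] = (2631/π) × 0.973226 = 815.05 W/m².
— Configuration B (φ=+5.4°):
Solar longitude: λ_s = 360° × (54 − 159)/652.80 = -57.904°, i.e. -57.904° + 360° = 302.096°.
sin δ = sin 70.50° × sin 302.096° = -0.79857, so δ = -52.994°.
cos H₀ = −tan(+5.4°) tan(-52.994°) = 0.1254, H₀ = 1.4451 rad.
Bracket: H₀ sin φ sin δ + cos φ cos δ sin H₀ = 1.4451×0.09411×-0.79857 + 0.99556×0.60190×0.99210 = -0.108604 + 0.594494 = 0.485890.
Q̄ = (S₀/π) × [bracket] = (2631/π) × 0.485890 = 406.92 W/m².
Ratio Q̄_A / Q̄_B = 815.05 / 406.92 = 2.003.

Q̄_A / Q̄_B ≈ 2.00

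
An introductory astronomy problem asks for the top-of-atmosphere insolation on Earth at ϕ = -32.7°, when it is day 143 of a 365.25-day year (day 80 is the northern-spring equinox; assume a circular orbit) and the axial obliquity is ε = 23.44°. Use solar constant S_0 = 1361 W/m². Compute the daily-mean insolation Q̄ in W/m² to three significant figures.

Q̄ ≈ 222 W/m²

Solar longitude: L_s = 360° × (143 − 80)/365.25 = 62.094°.
sin δ = sin 23.44° × sin 62.094° = 0.35153, so δ = +20.581°.
cos h₀ = −tan(-32.7°) tan(+20.581°) = 0.2411, h₀ = 1.3273 rad.
Bracket: h₀ sin ϕ sin δ + cos ϕ cos δ sin h₀ = 1.3273×-0.54024×0.35153 + 0.84151×0.93618×0.97051 = -0.252068 + 0.764572 = 0.512504.
Q̄ = (S_0/π) × [bracket] = (1361/π) × 0.512504 = 222.0 W/m².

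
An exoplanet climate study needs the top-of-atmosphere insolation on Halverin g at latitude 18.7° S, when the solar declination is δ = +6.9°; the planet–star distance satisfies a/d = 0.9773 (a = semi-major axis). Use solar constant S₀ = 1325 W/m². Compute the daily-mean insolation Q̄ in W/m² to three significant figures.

cos H₀ = −tan(-18.7°) tan(+6.900°) = 0.0410, H₀ = 1.5298 rad.
Bracket: H₀ sin φ sin δ + cos φ cos δ sin H₀ = 1.5298×-0.32061×0.12014 + 0.94721×0.99276×0.99916 = -0.058925 + 0.939562 = 0.880637.
Inverse-square distance factor (a/d)² = 0.9773² = 0.955115.
Q̄ = (S₀/π) × 0.955115 × [bracket] = (1325/π) × 0.955115 × 0.880637 = 354.7 W/m².

Q̄ ≈ 355 W/m²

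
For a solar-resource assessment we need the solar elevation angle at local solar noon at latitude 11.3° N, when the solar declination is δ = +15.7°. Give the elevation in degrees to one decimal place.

85.6°

At local noon the hour angle is zero, so the zenith angle equals |ϕ − δ| = |+11.3° − (+15.700°)| = 4.400°.
Elevation = 90° − 4.400° = 85.6°.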